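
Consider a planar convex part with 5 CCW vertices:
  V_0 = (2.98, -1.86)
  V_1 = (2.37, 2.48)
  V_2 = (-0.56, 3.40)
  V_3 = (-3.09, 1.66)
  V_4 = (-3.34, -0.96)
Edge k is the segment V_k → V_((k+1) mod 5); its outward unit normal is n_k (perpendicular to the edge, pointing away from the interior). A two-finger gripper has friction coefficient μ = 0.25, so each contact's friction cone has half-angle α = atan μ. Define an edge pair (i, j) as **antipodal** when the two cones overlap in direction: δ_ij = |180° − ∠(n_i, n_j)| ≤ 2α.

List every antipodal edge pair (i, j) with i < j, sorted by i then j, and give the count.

α = atan 0.25 = 14.04°;  2α = 28.07°
n_0 = (+0.9903, +0.1392)
n_1 = (+0.2996, +0.9541)
n_2 = (-0.5667, +0.8239)
n_3 = (-0.9955, +0.0950)
n_4 = (-0.1410, -0.9900)
  (0,1): δ = 115.43°  ·
  (0,2): δ = 63.48°  ·
  (0,3): δ = 13.45°  ✓
  (0,4): δ = 73.89°  ·
  (1,2): δ = 128.05°  ·
  (1,3): δ = 78.02°  ·
  (1,4): δ = 9.33°  ✓
  (2,3): δ = 129.97°  ·
  (2,4): δ = 42.62°  ·
  (3,4): δ = 92.65°  ·
antipodal pairs: 2

count = 2; pairs: (0,3), (1,4)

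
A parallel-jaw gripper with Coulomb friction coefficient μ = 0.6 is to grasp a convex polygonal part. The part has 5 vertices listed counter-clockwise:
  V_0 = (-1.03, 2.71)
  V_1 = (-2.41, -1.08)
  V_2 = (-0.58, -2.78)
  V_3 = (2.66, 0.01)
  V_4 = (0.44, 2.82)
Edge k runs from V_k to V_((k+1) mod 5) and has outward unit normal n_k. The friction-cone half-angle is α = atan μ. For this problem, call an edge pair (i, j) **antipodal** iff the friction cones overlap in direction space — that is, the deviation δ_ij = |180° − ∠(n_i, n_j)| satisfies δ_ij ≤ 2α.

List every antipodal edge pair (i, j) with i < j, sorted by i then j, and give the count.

count = 5; pairs: (0,2), (0,3), (1,3), (1,4), (2,4)

α = atan 0.6 = 30.96°;  2α = 61.93°
n_0 = (-0.9396, +0.3421)
n_1 = (-0.6806, -0.7327)
n_2 = (+0.6525, -0.7578)
n_3 = (+0.7847, +0.6199)
n_4 = (-0.0746, +0.9972)
  (0,1): δ = 112.88°  ·
  (0,2): δ = 29.26°  ✓
  (0,3): δ = 58.32°  ✓
  (0,4): δ = 114.29°  ·
  (1,2): δ = 96.38°  ·
  (1,3): δ = 8.80°  ✓
  (1,4): δ = 47.17°  ✓
  (2,3): δ = 92.42°  ·
  (2,4): δ = 36.45°  ✓
  (3,4): δ = 124.03°  ·
antipodal pairs: 5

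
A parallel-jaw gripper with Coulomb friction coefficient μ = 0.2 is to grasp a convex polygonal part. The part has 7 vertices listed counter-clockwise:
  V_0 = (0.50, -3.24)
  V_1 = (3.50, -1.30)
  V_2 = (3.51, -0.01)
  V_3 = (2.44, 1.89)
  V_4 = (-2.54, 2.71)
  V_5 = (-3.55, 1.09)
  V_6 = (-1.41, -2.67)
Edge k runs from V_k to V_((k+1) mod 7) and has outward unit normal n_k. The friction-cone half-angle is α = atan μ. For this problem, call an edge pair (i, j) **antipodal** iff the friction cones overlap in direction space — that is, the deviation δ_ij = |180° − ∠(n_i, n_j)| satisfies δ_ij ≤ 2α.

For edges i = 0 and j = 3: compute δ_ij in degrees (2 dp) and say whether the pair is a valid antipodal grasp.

α = atan 0.2 = 11.31°;  2α = 22.62°
edge 0: e_0 = (+3.00, +1.94);  n_0 = (+0.5430, -0.8397)
edge 3: e_3 = (-4.98, +0.82);  n_3 = (+0.1625, +0.9867)
∠(n_0, n_3) = 137.76°
δ = |180° − 137.76°| = 42.24°
42.24° > 2α = 22.62°  →  invalid

δ = 42.24°, invalid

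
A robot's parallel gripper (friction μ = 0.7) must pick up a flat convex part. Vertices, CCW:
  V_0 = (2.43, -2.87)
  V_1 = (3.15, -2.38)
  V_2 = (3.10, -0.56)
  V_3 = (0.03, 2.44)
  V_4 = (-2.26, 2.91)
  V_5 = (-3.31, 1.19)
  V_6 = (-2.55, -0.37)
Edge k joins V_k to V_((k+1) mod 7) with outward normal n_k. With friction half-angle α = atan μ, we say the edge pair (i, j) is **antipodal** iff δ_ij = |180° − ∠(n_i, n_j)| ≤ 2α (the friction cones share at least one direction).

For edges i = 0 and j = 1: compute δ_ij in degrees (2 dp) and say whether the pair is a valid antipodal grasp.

α = atan 0.7 = 34.99°;  2α = 69.98°
edge 0: e_0 = (+0.72, +0.49);  n_0 = (+0.5626, -0.8267)
edge 1: e_1 = (-0.05, +1.82);  n_1 = (+0.9996, +0.0275)
∠(n_0, n_1) = 57.34°
δ = |180° − 57.34°| = 122.66°
122.66° > 2α = 69.98°  →  invalid

δ = 122.66°, invalid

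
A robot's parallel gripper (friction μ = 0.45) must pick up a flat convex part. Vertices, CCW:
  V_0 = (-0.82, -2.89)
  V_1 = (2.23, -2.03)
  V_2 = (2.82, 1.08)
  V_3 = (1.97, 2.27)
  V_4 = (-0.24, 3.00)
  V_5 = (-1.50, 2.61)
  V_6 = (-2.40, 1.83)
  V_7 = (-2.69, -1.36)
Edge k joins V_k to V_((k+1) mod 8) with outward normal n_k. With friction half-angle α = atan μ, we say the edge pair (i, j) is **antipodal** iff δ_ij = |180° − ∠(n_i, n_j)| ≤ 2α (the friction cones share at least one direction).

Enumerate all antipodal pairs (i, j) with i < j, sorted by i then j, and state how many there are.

α = atan 0.45 = 24.23°;  2α = 48.46°
n_0 = (+0.2714, -0.9625)
n_1 = (+0.9825, -0.1864)
n_2 = (+0.8137, +0.5812)
n_3 = (+0.3136, +0.9495)
n_4 = (-0.2957, +0.9553)
n_5 = (-0.6549, +0.7557)
n_6 = (-0.9959, +0.0905)
n_7 = (-0.6332, -0.7740)
  (0,1): δ = 116.49°  ·
  (0,2): δ = 70.21°  ·
  (0,3): δ = 34.03°  ✓
  (0,4): δ = 1.45°  ✓
  (0,5): δ = 25.17°  ✓
  (0,6): δ = 69.06°  ·
  (0,7): δ = 124.96°  ·
  (1,2): δ = 133.72°  ·
  (1,3): δ = 97.54°  ·
  (1,4): δ = 62.06°  ·
  (1,5): δ = 38.34°  ✓
  (1,6): δ = 5.55°  ✓
  (1,7): δ = 61.45°  ·
  (2,3): δ = 143.82°  ·
  (2,4): δ = 108.34°  ·
  (2,5): δ = 84.62°  ·
  (2,6): δ = 40.73°  ✓
  (2,7): δ = 15.17°  ✓
  (3,4): δ = 144.52°  ·
  (3,5): δ = 120.81°  ·
  (3,6): δ = 76.92°  ·
  (3,7): δ = 21.01°  ✓
  (4,5): δ = 156.28°  ·
  (4,6): δ = 112.39°  ·
  (4,7): δ = 56.49°  ·
  (5,6): δ = 136.11°  ·
  (5,7): δ = 80.20°  ·
  (6,7): δ = 124.09°  ·
antipodal pairs: 8

count = 8; pairs: (0,3), (0,4), (0,5), (1,5), (1,6), (2,6), (2,7), (3,7)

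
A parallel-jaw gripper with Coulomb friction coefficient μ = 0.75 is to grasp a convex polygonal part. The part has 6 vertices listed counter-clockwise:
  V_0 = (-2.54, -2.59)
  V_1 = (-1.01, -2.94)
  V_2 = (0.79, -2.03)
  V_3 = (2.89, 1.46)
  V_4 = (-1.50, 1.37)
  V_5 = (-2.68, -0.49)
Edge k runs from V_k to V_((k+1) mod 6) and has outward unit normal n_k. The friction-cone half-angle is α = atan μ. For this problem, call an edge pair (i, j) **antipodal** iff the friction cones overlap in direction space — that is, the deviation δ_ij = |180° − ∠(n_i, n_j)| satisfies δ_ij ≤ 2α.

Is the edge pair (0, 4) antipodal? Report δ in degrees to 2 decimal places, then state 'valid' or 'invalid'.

α = atan 0.75 = 36.87°;  2α = 73.74°
edge 0: e_0 = (+1.53, -0.35);  n_0 = (-0.2230, -0.9748)
edge 4: e_4 = (-1.18, -1.86);  n_4 = (-0.8444, +0.5357)
∠(n_0, n_4) = 109.51°
δ = |180° − 109.51°| = 70.49°
70.49° ≤ 2α = 73.74°  →  valid

δ = 70.49°, valid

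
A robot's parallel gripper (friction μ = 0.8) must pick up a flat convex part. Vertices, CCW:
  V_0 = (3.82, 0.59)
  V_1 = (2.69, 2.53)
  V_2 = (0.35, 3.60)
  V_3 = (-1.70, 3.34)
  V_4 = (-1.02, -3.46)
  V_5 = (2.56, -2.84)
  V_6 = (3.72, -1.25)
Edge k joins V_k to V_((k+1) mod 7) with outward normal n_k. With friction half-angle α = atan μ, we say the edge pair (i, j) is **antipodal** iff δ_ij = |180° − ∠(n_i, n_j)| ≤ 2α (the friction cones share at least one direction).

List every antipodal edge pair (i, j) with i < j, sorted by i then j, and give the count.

α = atan 0.8 = 38.66°;  2α = 77.32°
n_0 = (+0.8641, +0.5033)
n_1 = (+0.4159, +0.9094)
n_2 = (-0.1258, +0.9921)
n_3 = (-0.9950, -0.0995)
n_4 = (+0.1706, -0.9853)
n_5 = (+0.8079, -0.5894)
n_6 = (+0.9985, -0.0543)
  (0,1): δ = 144.79°  ·
  (0,2): δ = 112.99°  ·
  (0,3): δ = 24.51°  ✓
  (0,4): δ = 69.61°  ✓
  (0,5): δ = 113.67°  ·
  (0,6): δ = 146.67°  ·
  (1,2): δ = 148.20°  ·
  (1,3): δ = 59.72°  ✓
  (1,4): δ = 34.40°  ✓
  (1,5): δ = 78.46°  ·
  (1,6): δ = 111.46°  ·
  (2,3): δ = 91.52°  ·
  (2,4): δ = 2.60°  ✓
  (2,5): δ = 46.66°  ✓
  (2,6): δ = 79.66°  ·
  (3,4): δ = 85.89°  ·
  (3,5): δ = 41.82°  ✓
  (3,6): δ = 8.82°  ✓
  (4,5): δ = 135.94°  ·
  (4,6): δ = 102.94°  ·
  (5,6): δ = 147.00°  ·
antipodal pairs: 8

count = 8; pairs: (0,3), (0,4), (1,3), (1,4), (2,4), (2,5), (3,5), (3,6)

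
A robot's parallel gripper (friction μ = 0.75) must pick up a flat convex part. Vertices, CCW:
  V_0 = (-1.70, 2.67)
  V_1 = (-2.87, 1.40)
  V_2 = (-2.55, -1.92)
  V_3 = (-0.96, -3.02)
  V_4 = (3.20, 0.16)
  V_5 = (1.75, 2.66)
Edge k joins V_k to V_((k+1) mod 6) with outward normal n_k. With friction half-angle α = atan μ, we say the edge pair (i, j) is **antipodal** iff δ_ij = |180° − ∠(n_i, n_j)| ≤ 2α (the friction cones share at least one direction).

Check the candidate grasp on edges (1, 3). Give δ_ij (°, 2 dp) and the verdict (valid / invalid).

δ = 58.11°, valid

α = atan 0.75 = 36.87°;  2α = 73.74°
edge 1: e_1 = (+0.32, -3.32);  n_1 = (-0.9954, -0.0959)
edge 3: e_3 = (+4.16, +3.18);  n_3 = (+0.6073, -0.7945)
∠(n_1, n_3) = 121.89°
δ = |180° − 121.89°| = 58.11°
58.11° ≤ 2α = 73.74°  →  valid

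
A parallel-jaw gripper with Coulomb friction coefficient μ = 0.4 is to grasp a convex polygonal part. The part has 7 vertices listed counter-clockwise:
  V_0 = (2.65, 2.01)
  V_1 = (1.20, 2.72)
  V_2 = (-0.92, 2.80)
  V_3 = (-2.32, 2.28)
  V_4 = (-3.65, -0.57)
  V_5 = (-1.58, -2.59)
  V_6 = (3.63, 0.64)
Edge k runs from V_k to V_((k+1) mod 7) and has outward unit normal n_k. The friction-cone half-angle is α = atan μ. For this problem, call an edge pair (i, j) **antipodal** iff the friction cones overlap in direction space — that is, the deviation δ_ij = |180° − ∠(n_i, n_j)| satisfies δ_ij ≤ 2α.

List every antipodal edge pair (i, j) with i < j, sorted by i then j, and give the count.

α = atan 0.4 = 21.80°;  2α = 43.60°
n_0 = (+0.4398, +0.8981)
n_1 = (+0.0377, +0.9993)
n_2 = (-0.3482, +0.9374)
n_3 = (-0.9062, +0.4229)
n_4 = (-0.6984, -0.7157)
n_5 = (+0.5269, -0.8499)
n_6 = (+0.8133, +0.5818)
  (0,1): δ = 156.07°  ·
  (0,2): δ = 133.53°  ·
  (0,3): δ = 88.93°  ·
  (0,4): δ = 18.21°  ✓
  (0,5): δ = 57.89°  ·
  (0,6): δ = 151.67°  ·
  (1,2): δ = 157.46°  ·
  (1,3): δ = 112.86°  ·
  (1,4): δ = 42.14°  ✓
  (1,5): δ = 33.96°  ✓
  (1,6): δ = 127.74°  ·
  (2,3): δ = 135.39°  ·
  (2,4): δ = 64.68°  ·
  (2,5): δ = 11.42°  ✓
  (2,6): δ = 105.20°  ·
  (3,4): δ = 109.28°  ·
  (3,5): δ = 33.19°  ✓
  (3,6): δ = 60.59°  ·
  (4,5): δ = 103.90°  ·
  (4,6): δ = 10.12°  ✓
  (5,6): δ = 86.22°  ·
antipodal pairs: 6

count = 6; pairs: (0,4), (1,4), (1,5), (2,5), (3,5), (4,6)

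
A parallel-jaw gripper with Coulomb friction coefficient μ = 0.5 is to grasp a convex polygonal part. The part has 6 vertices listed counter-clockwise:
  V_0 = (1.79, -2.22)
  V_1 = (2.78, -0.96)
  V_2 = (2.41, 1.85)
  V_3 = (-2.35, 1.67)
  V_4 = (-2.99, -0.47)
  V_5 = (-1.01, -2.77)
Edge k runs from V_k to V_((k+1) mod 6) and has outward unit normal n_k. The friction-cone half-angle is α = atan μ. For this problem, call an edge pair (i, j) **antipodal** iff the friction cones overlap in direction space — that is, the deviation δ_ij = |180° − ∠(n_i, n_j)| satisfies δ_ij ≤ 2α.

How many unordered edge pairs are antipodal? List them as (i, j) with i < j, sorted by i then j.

count = 6; pairs: (0,2), (0,3), (1,3), (1,4), (2,4), (2,5)

α = atan 0.5 = 26.57°;  2α = 53.13°
n_0 = (+0.7863, -0.6178)
n_1 = (+0.9914, +0.1305)
n_2 = (-0.0378, +0.9993)
n_3 = (-0.9581, +0.2865)
n_4 = (-0.7579, -0.6524)
n_5 = (+0.1927, -0.9812)
  (0,1): δ = 134.34°  ·
  (0,2): δ = 49.68°  ✓
  (0,3): δ = 21.51°  ✓
  (0,4): δ = 78.88°  ·
  (0,5): δ = 139.27°  ·
  (1,2): δ = 95.34°  ·
  (1,3): δ = 24.15°  ✓
  (1,4): δ = 33.22°  ✓
  (1,5): δ = 93.61°  ·
  (2,3): δ = 108.82°  ·
  (2,4): δ = 51.44°  ✓
  (2,5): δ = 8.95°  ✓
  (3,4): δ = 122.63°  ·
  (3,5): δ = 62.24°  ·
  (4,5): δ = 119.61°  ·
antipodal pairs: 6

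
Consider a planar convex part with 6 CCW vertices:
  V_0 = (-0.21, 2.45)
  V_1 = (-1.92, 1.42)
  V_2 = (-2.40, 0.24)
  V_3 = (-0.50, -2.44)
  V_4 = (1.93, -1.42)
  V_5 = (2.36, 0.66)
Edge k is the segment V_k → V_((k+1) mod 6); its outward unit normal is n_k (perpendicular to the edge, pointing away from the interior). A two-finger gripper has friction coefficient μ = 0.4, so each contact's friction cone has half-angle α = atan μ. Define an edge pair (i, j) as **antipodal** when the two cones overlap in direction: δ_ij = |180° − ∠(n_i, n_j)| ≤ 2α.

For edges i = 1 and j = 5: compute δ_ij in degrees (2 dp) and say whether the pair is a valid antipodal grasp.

δ = 77.28°, invalid

α = atan 0.4 = 21.80°;  2α = 43.60°
edge 1: e_1 = (-0.48, -1.18);  n_1 = (-0.9263, +0.3768)
edge 5: e_5 = (-2.57, +1.79);  n_5 = (+0.5715, +0.8206)
∠(n_1, n_5) = 102.72°
δ = |180° − 102.72°| = 77.28°
77.28° > 2α = 43.60°  →  invalid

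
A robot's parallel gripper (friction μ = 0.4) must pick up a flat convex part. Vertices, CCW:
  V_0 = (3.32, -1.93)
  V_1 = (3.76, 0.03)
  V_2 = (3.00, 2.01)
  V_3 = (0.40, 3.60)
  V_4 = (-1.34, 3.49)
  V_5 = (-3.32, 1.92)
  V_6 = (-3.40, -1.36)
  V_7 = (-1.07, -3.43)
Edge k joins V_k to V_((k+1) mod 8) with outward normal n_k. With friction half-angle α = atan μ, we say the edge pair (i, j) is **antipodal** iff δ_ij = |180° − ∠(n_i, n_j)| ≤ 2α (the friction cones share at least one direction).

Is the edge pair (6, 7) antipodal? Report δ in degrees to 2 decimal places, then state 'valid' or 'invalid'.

δ = 119.52°, invalid

α = atan 0.4 = 21.80°;  2α = 43.60°
edge 6: e_6 = (+2.33, -2.07);  n_6 = (-0.6642, -0.7476)
edge 7: e_7 = (+4.39, +1.50);  n_7 = (+0.3233, -0.9463)
∠(n_6, n_7) = 60.48°
δ = |180° − 60.48°| = 119.52°
119.52° > 2α = 43.60°  →  invalid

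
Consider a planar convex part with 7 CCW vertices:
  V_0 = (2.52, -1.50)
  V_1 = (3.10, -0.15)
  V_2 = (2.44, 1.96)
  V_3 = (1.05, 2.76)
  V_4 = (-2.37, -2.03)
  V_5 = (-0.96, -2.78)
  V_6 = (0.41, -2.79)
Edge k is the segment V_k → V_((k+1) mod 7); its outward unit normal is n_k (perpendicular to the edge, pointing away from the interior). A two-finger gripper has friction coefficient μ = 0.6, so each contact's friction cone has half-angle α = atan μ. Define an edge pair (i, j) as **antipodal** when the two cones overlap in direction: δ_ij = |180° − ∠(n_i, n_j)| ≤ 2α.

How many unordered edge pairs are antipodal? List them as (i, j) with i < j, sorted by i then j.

count = 8; pairs: (0,3), (1,3), (1,4), (2,4), (2,5), (2,6), (3,5), (3,6)

α = atan 0.6 = 30.96°;  2α = 61.93°
n_0 = (+0.9188, -0.3947)
n_1 = (+0.9544, +0.2985)
n_2 = (+0.4988, +0.8667)
n_3 = (-0.8138, +0.5811)
n_4 = (-0.4696, -0.8829)
n_5 = (-0.0073, -1.0000)
n_6 = (+0.5216, -0.8532)
  (0,1): δ = 139.38°  ·
  (0,2): δ = 96.67°  ·
  (0,3): δ = 12.28°  ✓
  (0,4): δ = 85.24°  ·
  (0,5): δ = 112.83°  ·
  (0,6): δ = 144.69°  ·
  (1,2): δ = 137.29°  ·
  (1,3): δ = 52.90°  ✓
  (1,4): δ = 44.62°  ✓
  (1,5): δ = 72.21°  ·
  (1,6): δ = 104.07°  ·
  (2,3): δ = 95.60°  ·
  (2,4): δ = 1.91°  ✓
  (2,5): δ = 29.50°  ✓
  (2,6): δ = 61.36°  ✓
  (3,4): δ = 82.48°  ·
  (3,5): δ = 54.89°  ✓
  (3,6): δ = 23.03°  ✓
  (4,5): δ = 152.41°  ·
  (4,6): δ = 120.55°  ·
  (5,6): δ = 148.14°  ·
antipodal pairs: 8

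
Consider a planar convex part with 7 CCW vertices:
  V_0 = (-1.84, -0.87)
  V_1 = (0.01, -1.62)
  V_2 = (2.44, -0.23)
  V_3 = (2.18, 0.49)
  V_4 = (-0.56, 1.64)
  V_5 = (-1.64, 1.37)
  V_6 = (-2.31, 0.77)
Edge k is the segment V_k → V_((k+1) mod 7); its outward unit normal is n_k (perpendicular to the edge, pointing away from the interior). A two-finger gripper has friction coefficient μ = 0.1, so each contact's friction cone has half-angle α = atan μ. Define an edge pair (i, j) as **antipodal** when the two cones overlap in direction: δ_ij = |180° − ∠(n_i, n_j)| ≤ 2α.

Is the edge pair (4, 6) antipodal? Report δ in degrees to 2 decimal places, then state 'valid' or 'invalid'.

α = atan 0.1 = 5.71°;  2α = 11.42°
edge 4: e_4 = (-1.08, -0.27);  n_4 = (-0.2425, +0.9701)
edge 6: e_6 = (+0.47, -1.64);  n_6 = (-0.9613, -0.2755)
∠(n_4, n_6) = 91.96°
δ = |180° − 91.96°| = 88.04°
88.04° > 2α = 11.42°  →  invalid

δ = 88.04°, invalid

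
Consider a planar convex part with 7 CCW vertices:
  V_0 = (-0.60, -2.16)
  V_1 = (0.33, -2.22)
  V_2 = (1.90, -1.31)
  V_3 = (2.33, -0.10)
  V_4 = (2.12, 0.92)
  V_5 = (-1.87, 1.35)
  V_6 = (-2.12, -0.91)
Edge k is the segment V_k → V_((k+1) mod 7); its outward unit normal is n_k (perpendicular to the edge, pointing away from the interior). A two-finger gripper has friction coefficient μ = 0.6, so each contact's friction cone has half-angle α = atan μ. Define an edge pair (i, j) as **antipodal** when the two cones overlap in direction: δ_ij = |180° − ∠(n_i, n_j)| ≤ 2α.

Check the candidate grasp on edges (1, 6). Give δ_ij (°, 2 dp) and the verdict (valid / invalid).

δ = 110.47°, invalid

α = atan 0.6 = 30.96°;  2α = 61.93°
edge 1: e_1 = (+1.57, +0.91);  n_1 = (+0.5015, -0.8652)
edge 6: e_6 = (+1.52, -1.25);  n_6 = (-0.6352, -0.7724)
∠(n_1, n_6) = 69.53°
δ = |180° − 69.53°| = 110.47°
110.47° > 2α = 61.93°  →  invalid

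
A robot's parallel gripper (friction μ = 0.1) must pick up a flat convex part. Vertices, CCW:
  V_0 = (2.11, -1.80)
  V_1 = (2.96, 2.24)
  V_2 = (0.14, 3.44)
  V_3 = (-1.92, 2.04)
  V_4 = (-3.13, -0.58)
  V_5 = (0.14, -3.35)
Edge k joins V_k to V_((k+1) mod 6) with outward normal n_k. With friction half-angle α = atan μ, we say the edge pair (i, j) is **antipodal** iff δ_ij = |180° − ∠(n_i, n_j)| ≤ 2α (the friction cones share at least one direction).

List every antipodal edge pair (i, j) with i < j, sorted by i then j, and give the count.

α = atan 0.1 = 5.71°;  2α = 11.42°
n_0 = (+0.9786, -0.2059)
n_1 = (+0.3916, +0.9202)
n_2 = (-0.5621, +0.8271)
n_3 = (-0.9079, +0.4193)
n_4 = (-0.6464, -0.7630)
n_5 = (+0.6183, -0.7859)
  (0,1): δ = 101.17°  ·
  (0,2): δ = 43.92°  ·
  (0,3): δ = 12.91°  ·
  (0,4): δ = 61.61°  ·
  (0,5): δ = 140.08°  ·
  (1,2): δ = 122.75°  ·
  (1,3): δ = 91.74°  ·
  (1,4): δ = 17.22°  ·
  (1,5): δ = 61.25°  ·
  (2,3): δ = 148.99°  ·
  (2,4): δ = 74.47°  ·
  (2,5): δ = 4.00°  ✓
  (3,4): δ = 105.48°  ·
  (3,5): δ = 27.02°  ·
  (4,5): δ = 101.54°  ·
antipodal pairs: 1

count = 1; pairs: (2,5)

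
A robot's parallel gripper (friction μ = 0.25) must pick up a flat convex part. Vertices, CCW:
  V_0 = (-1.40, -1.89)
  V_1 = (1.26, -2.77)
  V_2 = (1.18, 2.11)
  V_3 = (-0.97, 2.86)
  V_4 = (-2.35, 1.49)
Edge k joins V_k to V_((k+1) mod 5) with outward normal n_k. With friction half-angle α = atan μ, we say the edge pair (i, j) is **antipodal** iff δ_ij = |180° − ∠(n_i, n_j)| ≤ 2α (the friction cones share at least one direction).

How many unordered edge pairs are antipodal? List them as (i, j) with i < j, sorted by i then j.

α = atan 0.25 = 14.04°;  2α = 28.07°
n_0 = (-0.3141, -0.9494)
n_1 = (+0.9999, +0.0164)
n_2 = (+0.3294, +0.9442)
n_3 = (-0.7045, +0.7097)
n_4 = (-0.9627, -0.2706)
  (0,1): δ = 70.76°  ·
  (0,2): δ = 0.93°  ✓
  (0,3): δ = 63.10°  ·
  (0,4): δ = 124.00°  ·
  (1,2): δ = 110.17°  ·
  (1,3): δ = 46.15°  ·
  (1,4): δ = 14.76°  ✓
  (2,3): δ = 115.98°  ·
  (2,4): δ = 55.07°  ·
  (3,4): δ = 119.09°  ·
antipodal pairs: 2

count = 2; pairs: (0,2), (1,4)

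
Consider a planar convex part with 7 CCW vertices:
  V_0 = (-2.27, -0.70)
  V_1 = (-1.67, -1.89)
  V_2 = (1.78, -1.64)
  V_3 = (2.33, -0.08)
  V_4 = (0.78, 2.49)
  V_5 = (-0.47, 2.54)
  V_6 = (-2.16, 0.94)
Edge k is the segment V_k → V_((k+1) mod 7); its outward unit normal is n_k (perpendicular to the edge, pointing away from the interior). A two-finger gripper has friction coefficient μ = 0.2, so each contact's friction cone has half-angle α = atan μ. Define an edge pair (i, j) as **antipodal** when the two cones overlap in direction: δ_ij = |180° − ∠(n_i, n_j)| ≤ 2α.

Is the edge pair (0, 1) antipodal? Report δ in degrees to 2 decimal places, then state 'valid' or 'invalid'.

α = atan 0.2 = 11.31°;  2α = 22.62°
edge 0: e_0 = (+0.60, -1.19);  n_0 = (-0.8929, -0.4502)
edge 1: e_1 = (+3.45, +0.25);  n_1 = (+0.0723, -0.9974)
∠(n_0, n_1) = 67.39°
δ = |180° − 67.39°| = 112.61°
112.61° > 2α = 22.62°  →  invalid

δ = 112.61°, invalid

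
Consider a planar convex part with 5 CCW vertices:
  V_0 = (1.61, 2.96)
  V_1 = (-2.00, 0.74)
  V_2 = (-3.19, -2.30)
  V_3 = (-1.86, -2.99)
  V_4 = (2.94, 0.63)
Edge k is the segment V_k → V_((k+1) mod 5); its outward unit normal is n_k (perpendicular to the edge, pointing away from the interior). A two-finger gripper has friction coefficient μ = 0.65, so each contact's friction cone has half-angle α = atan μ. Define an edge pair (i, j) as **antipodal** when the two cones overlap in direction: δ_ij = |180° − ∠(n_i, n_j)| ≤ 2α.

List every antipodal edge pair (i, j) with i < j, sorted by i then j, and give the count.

α = atan 0.65 = 33.02°;  2α = 66.05°
n_0 = (-0.5238, +0.8518)
n_1 = (-0.9312, +0.3645)
n_2 = (-0.4605, -0.8877)
n_3 = (+0.6021, -0.7984)
n_4 = (+0.8685, +0.4957)
  (0,1): δ = 142.97°  ·
  (0,2): δ = 59.01°  ✓
  (0,3): δ = 5.43°  ✓
  (0,4): δ = 88.13°  ·
  (1,2): δ = 96.04°  ·
  (1,3): δ = 31.60°  ✓
  (1,4): δ = 51.10°  ✓
  (2,3): δ = 115.56°  ·
  (2,4): δ = 32.86°  ✓
  (3,4): δ = 97.30°  ·
antipodal pairs: 5

count = 5; pairs: (0,2), (0,3), (1,3), (1,4), (2,4)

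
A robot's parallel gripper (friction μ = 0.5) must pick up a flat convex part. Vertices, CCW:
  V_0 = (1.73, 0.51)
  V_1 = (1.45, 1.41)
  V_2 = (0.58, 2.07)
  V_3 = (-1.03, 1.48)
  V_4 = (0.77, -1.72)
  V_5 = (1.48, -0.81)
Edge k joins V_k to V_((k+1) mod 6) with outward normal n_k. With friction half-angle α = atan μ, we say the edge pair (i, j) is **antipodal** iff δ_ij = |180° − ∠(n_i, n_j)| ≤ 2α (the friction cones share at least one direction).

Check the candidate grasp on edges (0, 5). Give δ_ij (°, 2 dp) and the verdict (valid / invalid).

δ = 151.99°, invalid

α = atan 0.5 = 26.57°;  2α = 53.13°
edge 0: e_0 = (-0.28, +0.90);  n_0 = (+0.9549, +0.2971)
edge 5: e_5 = (+0.25, +1.32);  n_5 = (+0.9825, -0.1861)
∠(n_0, n_5) = 28.01°
δ = |180° − 28.01°| = 151.99°
151.99° > 2α = 53.13°  →  invalid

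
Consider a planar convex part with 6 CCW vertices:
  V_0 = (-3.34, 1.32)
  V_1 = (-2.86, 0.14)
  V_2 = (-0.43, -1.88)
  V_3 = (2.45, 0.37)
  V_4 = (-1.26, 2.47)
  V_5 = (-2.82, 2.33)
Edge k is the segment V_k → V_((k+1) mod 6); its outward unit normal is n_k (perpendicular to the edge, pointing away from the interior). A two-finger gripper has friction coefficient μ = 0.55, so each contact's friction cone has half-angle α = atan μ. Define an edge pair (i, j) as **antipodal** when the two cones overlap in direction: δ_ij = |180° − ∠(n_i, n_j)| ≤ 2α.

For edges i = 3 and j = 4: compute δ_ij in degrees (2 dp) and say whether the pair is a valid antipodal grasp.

δ = 145.36°, invalid

α = atan 0.55 = 28.81°;  2α = 57.62°
edge 3: e_3 = (-3.71, +2.10);  n_3 = (+0.4926, +0.8703)
edge 4: e_4 = (-1.56, -0.14);  n_4 = (-0.0894, +0.9960)
∠(n_3, n_4) = 34.64°
δ = |180° − 34.64°| = 145.36°
145.36° > 2α = 57.62°  →  invalid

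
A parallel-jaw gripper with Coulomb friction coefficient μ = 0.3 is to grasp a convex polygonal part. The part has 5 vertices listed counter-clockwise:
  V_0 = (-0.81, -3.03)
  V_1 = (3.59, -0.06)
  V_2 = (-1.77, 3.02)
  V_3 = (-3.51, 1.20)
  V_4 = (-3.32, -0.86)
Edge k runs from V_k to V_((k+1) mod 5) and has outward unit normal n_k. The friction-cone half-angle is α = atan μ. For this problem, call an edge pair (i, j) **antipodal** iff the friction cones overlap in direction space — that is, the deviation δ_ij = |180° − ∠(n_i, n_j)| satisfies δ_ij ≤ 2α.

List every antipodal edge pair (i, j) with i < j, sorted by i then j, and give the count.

α = atan 0.3 = 16.70°;  2α = 33.40°
n_0 = (+0.5595, -0.8288)
n_1 = (+0.4982, +0.8670)
n_2 = (-0.7228, +0.6910)
n_3 = (-0.9958, -0.0918)
n_4 = (-0.6540, -0.7565)
  (0,1): δ = 63.90°  ·
  (0,2): δ = 12.27°  ✓
  (0,3): δ = 61.25°  ·
  (0,4): δ = 105.14°  ·
  (1,2): δ = 103.83°  ·
  (1,3): δ = 54.85°  ·
  (1,4): δ = 10.96°  ✓
  (2,3): δ = 131.02°  ·
  (2,4): δ = 87.13°  ·
  (3,4): δ = 136.11°  ·
antipodal pairs: 2

count = 2; pairs: (0,2), (1,4)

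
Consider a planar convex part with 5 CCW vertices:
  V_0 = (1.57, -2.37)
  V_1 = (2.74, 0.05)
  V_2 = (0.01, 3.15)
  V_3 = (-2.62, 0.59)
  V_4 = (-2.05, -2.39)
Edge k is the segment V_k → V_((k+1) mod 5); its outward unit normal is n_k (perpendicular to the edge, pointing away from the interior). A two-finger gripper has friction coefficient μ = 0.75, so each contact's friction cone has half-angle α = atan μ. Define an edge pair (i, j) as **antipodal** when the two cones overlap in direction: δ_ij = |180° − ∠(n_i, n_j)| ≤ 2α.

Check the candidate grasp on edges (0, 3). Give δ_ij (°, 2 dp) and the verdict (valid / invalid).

δ = 36.63°, valid

α = atan 0.75 = 36.87°;  2α = 73.74°
edge 0: e_0 = (+1.17, +2.42);  n_0 = (+0.9003, -0.4353)
edge 3: e_3 = (+0.57, -2.98);  n_3 = (-0.9822, -0.1879)
∠(n_0, n_3) = 143.37°
δ = |180° − 143.37°| = 36.63°
36.63° ≤ 2α = 73.74°  →  valid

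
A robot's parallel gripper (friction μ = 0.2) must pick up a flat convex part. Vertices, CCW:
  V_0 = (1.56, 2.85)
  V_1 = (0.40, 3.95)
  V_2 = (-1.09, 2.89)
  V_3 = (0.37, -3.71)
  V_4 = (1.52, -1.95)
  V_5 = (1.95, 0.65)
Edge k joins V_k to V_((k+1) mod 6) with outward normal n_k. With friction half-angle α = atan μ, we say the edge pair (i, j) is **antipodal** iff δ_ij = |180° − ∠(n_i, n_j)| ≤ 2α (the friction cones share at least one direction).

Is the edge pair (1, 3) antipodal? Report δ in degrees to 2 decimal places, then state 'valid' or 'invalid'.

δ = 21.41°, valid

α = atan 0.2 = 11.31°;  2α = 22.62°
edge 1: e_1 = (-1.49, -1.06);  n_1 = (-0.5797, +0.8148)
edge 3: e_3 = (+1.15, +1.76);  n_3 = (+0.8371, -0.5470)
∠(n_1, n_3) = 158.59°
δ = |180° − 158.59°| = 21.41°
21.41° ≤ 2α = 22.62°  →  valid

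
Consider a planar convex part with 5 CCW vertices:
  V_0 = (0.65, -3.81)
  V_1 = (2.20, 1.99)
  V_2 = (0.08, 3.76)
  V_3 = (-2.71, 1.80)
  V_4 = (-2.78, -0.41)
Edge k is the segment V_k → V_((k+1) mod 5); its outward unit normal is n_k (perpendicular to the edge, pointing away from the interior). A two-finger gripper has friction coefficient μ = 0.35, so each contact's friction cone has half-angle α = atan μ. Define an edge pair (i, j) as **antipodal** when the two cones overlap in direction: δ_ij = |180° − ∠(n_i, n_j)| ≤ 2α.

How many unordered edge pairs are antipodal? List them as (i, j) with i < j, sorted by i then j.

count = 2; pairs: (0,3), (1,4)

α = atan 0.35 = 19.29°;  2α = 38.58°
n_0 = (+0.9661, -0.2582)
n_1 = (+0.6409, +0.7676)
n_2 = (-0.5748, +0.8183)
n_3 = (-0.9995, +0.0317)
n_4 = (-0.7040, -0.7102)
  (0,1): δ = 114.90°  ·
  (0,2): δ = 39.95°  ·
  (0,3): δ = 13.15°  ✓
  (0,4): δ = 60.21°  ·
  (1,2): δ = 105.05°  ·
  (1,3): δ = 51.96°  ·
  (1,4): δ = 4.89°  ✓
  (2,3): δ = 126.90°  ·
  (2,4): δ = 79.84°  ·
  (3,4): δ = 132.93°  ·
antipodal pairs: 2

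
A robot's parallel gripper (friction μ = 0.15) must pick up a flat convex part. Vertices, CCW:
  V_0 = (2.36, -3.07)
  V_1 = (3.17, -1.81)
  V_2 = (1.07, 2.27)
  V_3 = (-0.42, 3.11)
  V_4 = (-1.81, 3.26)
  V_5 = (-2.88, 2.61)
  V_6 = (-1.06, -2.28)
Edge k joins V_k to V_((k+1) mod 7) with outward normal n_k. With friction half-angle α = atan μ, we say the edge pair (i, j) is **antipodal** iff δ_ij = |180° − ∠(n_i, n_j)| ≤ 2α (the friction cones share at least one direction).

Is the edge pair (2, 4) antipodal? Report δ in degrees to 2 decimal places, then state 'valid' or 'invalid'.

α = atan 0.15 = 8.53°;  2α = 17.06°
edge 2: e_2 = (-1.49, +0.84);  n_2 = (+0.4911, +0.8711)
edge 4: e_4 = (-1.07, -0.65);  n_4 = (-0.5192, +0.8547)
∠(n_2, n_4) = 60.69°
δ = |180° − 60.69°| = 119.31°
119.31° > 2α = 17.06°  →  invalid

δ = 119.31°, invalid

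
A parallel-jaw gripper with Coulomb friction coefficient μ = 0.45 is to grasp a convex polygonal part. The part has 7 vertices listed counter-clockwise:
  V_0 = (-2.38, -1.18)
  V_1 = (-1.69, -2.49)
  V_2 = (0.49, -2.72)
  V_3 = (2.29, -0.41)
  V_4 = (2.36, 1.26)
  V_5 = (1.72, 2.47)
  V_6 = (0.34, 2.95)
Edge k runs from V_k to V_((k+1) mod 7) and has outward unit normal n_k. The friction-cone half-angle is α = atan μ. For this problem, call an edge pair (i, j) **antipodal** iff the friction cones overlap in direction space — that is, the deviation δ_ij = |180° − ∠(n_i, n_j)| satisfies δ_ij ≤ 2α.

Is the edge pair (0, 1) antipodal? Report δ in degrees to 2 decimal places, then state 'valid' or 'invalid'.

δ = 123.80°, invalid

α = atan 0.45 = 24.23°;  2α = 48.46°
edge 0: e_0 = (+0.69, -1.31);  n_0 = (-0.8848, -0.4660)
edge 1: e_1 = (+2.18, -0.23);  n_1 = (-0.1049, -0.9945)
∠(n_0, n_1) = 56.20°
δ = |180° − 56.20°| = 123.80°
123.80° > 2α = 48.46°  →  invalid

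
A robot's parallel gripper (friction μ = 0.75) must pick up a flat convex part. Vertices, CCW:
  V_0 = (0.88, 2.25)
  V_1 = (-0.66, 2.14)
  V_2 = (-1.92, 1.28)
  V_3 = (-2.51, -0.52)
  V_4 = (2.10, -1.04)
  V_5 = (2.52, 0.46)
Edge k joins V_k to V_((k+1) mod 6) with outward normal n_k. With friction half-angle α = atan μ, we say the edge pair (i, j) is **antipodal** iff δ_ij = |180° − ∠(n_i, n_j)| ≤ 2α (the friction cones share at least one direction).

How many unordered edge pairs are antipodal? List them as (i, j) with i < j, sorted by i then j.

count = 7; pairs: (0,3), (0,4), (1,3), (1,4), (2,4), (2,5), (3,5)

α = atan 0.75 = 36.87°;  2α = 73.74°
n_0 = (-0.0712, +0.9975)
n_1 = (-0.5637, +0.8259)
n_2 = (-0.9503, +0.3115)
n_3 = (-0.1121, -0.9937)
n_4 = (+0.9630, -0.2696)
n_5 = (+0.7373, +0.6755)
  (0,1): δ = 149.77°  ·
  (0,2): δ = 112.23°  ·
  (0,3): δ = 10.52°  ✓
  (0,4): δ = 70.27°  ✓
  (0,5): δ = 128.41°  ·
  (1,2): δ = 142.46°  ·
  (1,3): δ = 40.75°  ✓
  (1,4): δ = 40.04°  ✓
  (1,5): δ = 98.18°  ·
  (2,3): δ = 78.29°  ·
  (2,4): δ = 2.51°  ✓
  (2,5): δ = 60.64°  ✓
  (3,4): δ = 99.21°  ·
  (3,5): δ = 41.07°  ✓
  (4,5): δ = 121.86°  ·
antipodal pairs: 7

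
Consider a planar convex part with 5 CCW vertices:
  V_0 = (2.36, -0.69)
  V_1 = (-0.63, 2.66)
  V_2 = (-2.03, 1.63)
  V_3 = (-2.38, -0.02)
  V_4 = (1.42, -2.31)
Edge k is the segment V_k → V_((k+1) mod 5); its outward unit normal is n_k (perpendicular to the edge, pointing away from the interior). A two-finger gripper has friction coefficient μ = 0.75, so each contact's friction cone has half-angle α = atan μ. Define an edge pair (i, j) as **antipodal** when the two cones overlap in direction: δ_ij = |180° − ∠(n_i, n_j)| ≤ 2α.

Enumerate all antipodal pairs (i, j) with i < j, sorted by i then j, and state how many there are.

α = atan 0.75 = 36.87°;  2α = 73.74°
n_0 = (+0.7461, +0.6659)
n_1 = (-0.5926, +0.8055)
n_2 = (-0.9782, +0.2075)
n_3 = (-0.5162, -0.8565)
n_4 = (+0.8649, -0.5019)
  (0,1): δ = 95.41°  ·
  (0,2): δ = 53.73°  ✓
  (0,3): δ = 17.18°  ✓
  (0,4): δ = 108.13°  ·
  (1,2): δ = 138.32°  ·
  (1,3): δ = 67.42°  ✓
  (1,4): δ = 23.53°  ✓
  (2,3): δ = 109.10°  ·
  (2,4): δ = 18.15°  ✓
  (3,4): δ = 89.05°  ·
antipodal pairs: 5

count = 5; pairs: (0,2), (0,3), (1,3), (1,4), (2,4)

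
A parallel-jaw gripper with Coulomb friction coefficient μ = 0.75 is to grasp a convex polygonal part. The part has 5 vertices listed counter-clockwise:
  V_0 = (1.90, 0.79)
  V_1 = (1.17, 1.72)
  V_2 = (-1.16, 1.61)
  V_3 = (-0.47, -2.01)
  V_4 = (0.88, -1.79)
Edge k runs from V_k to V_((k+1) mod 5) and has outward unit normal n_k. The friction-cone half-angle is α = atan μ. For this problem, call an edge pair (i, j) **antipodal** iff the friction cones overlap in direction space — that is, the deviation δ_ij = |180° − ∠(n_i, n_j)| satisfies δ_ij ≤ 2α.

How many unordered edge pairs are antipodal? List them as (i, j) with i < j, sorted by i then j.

count = 5; pairs: (0,2), (0,3), (1,3), (1,4), (2,4)

α = atan 0.75 = 36.87°;  2α = 73.74°
n_0 = (+0.7866, +0.6174)
n_1 = (-0.0472, +0.9989)
n_2 = (-0.9823, -0.1872)
n_3 = (+0.1608, -0.9870)
n_4 = (+0.9300, -0.3677)
  (0,1): δ = 125.43°  ·
  (0,2): δ = 27.34°  ✓
  (0,3): δ = 61.13°  ✓
  (0,4): δ = 120.30°  ·
  (1,2): δ = 81.91°  ·
  (1,3): δ = 6.55°  ✓
  (1,4): δ = 65.73°  ✓
  (2,3): δ = 91.54°  ·
  (2,4): δ = 32.36°  ✓
  (3,4): δ = 120.83°  ·
antipodal pairs: 5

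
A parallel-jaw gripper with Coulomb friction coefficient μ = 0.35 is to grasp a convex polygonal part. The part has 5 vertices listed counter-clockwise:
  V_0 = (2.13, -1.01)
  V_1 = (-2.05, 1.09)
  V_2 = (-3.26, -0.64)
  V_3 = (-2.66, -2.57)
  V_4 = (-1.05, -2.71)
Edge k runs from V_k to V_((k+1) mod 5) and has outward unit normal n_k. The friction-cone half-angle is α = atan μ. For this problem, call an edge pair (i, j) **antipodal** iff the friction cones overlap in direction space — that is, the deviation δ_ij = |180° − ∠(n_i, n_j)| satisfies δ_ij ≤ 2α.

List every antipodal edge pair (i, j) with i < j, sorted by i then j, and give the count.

count = 2; pairs: (0,3), (1,4)

α = atan 0.35 = 19.29°;  2α = 38.58°
n_0 = (+0.4489, +0.8936)
n_1 = (-0.8195, +0.5731)
n_2 = (-0.9549, -0.2969)
n_3 = (-0.0866, -0.9962)
n_4 = (+0.4715, -0.8819)
  (0,1): δ = 98.30°  ·
  (0,2): δ = 46.06°  ·
  (0,3): δ = 21.70°  ✓
  (0,4): δ = 54.80°  ·
  (1,2): δ = 127.76°  ·
  (1,3): δ = 60.00°  ·
  (1,4): δ = 26.90°  ✓
  (2,3): δ = 112.24°  ·
  (2,4): δ = 79.14°  ·
  (3,4): δ = 146.90°  ·
antipodal pairs: 2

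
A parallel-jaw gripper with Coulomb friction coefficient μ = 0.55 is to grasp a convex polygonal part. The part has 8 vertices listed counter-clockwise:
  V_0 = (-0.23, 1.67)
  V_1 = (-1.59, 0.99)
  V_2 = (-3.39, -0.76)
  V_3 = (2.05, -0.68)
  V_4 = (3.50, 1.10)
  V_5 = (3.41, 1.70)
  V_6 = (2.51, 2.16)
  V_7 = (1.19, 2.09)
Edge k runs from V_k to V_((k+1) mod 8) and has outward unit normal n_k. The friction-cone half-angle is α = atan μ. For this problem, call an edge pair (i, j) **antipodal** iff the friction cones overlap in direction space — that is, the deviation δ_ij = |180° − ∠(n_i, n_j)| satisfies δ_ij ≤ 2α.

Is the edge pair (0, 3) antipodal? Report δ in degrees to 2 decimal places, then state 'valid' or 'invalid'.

δ = 24.27°, valid

α = atan 0.55 = 28.81°;  2α = 57.62°
edge 0: e_0 = (-1.36, -0.68);  n_0 = (-0.4472, +0.8944)
edge 3: e_3 = (+1.45, +1.78);  n_3 = (+0.7753, -0.6316)
∠(n_0, n_3) = 155.73°
δ = |180° − 155.73°| = 24.27°
24.27° ≤ 2α = 57.62°  →  valid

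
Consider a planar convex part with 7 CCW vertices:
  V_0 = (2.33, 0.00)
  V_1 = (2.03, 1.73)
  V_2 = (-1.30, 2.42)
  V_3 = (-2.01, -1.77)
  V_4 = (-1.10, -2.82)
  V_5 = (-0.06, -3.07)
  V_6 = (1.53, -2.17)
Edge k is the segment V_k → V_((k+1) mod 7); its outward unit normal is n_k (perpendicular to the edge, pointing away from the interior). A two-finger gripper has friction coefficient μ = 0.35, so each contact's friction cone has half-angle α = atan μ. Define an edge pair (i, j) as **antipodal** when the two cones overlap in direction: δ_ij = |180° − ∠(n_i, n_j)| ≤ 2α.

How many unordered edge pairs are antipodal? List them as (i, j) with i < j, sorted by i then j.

count = 5; pairs: (0,2), (0,3), (1,3), (1,4), (2,6)

α = atan 0.35 = 19.29°;  2α = 38.58°
n_0 = (+0.9853, +0.1709)
n_1 = (+0.2029, +0.9792)
n_2 = (-0.9859, +0.1671)
n_3 = (-0.7557, -0.6549)
n_4 = (-0.2337, -0.9723)
n_5 = (+0.4926, -0.8703)
n_6 = (+0.9383, -0.3459)
  (0,1): δ = 111.54°  ·
  (0,2): δ = 19.46°  ✓
  (0,3): δ = 31.08°  ✓
  (0,4): δ = 66.65°  ·
  (0,5): δ = 109.67°  ·
  (0,6): δ = 149.93°  ·
  (1,2): δ = 87.91°  ·
  (1,3): δ = 37.38°  ✓
  (1,4): δ = 1.81°  ✓
  (1,5): δ = 41.22°  ·
  (1,6): δ = 81.47°  ·
  (2,3): δ = 129.47°  ·
  (2,4): δ = 93.90°  ·
  (2,5): δ = 50.87°  ·
  (2,6): δ = 10.62°  ✓
  (3,4): δ = 144.43°  ·
  (3,5): δ = 101.40°  ·
  (3,6): δ = 61.15°  ·
  (4,5): δ = 136.97°  ·
  (4,6): δ = 96.72°  ·
  (5,6): δ = 139.75°  ·
antipodal pairs: 5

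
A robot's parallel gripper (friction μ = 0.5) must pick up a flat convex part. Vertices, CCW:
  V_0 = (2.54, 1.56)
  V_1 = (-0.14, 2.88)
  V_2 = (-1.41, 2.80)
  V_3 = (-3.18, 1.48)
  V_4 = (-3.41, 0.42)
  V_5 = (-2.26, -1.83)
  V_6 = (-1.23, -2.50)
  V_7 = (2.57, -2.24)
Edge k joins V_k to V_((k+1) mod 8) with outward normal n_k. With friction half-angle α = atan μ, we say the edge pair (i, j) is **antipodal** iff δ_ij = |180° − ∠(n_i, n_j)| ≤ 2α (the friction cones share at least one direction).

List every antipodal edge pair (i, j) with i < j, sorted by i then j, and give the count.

count = 8; pairs: (0,4), (0,5), (0,6), (1,5), (1,6), (2,6), (3,7), (4,7)

α = atan 0.5 = 26.57°;  2α = 53.13°
n_0 = (+0.4418, +0.8971)
n_1 = (-0.0629, +0.9980)
n_2 = (-0.5978, +0.8016)
n_3 = (-0.9773, +0.2120)
n_4 = (-0.8904, -0.4551)
n_5 = (-0.5453, -0.8383)
n_6 = (+0.0683, -0.9977)
n_7 = (+1.0000, +0.0079)
  (0,1): δ = 150.17°  ·
  (0,2): δ = 117.06°  ·
  (0,3): δ = 76.02°  ·
  (0,4): δ = 36.71°  ✓
  (0,5): δ = 6.82°  ✓
  (0,6): δ = 30.14°  ✓
  (0,7): δ = 116.67°  ·
  (1,2): δ = 146.89°  ·
  (1,3): δ = 105.85°  ·
  (1,4): δ = 66.53°  ·
  (1,5): δ = 36.65°  ✓
  (1,6): δ = 0.31°  ✓
  (1,7): δ = 86.85°  ·
  (2,3): δ = 138.96°  ·
  (2,4): δ = 99.64°  ·
  (2,5): δ = 69.76°  ·
  (2,6): δ = 32.80°  ✓
  (2,7): δ = 53.74°  ·
  (3,4): δ = 140.69°  ·
  (3,5): δ = 110.80°  ·
  (3,6): δ = 73.84°  ·
  (3,7): δ = 12.69°  ✓
  (4,5): δ = 150.12°  ·
  (4,6): δ = 113.16°  ·
  (4,7): δ = 26.62°  ✓
  (5,6): δ = 143.04°  ·
  (5,7): δ = 56.50°  ·
  (6,7): δ = 93.46°  ·
antipodal pairs: 8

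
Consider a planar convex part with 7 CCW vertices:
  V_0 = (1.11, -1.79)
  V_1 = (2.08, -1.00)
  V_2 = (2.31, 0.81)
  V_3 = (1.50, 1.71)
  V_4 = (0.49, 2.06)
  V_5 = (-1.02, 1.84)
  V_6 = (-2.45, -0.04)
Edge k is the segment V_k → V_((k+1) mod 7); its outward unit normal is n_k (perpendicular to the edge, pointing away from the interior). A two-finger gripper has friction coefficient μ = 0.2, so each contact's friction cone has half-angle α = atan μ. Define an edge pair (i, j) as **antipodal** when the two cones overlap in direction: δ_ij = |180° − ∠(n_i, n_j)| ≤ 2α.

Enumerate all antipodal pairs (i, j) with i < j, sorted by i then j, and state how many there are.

count = 3; pairs: (0,5), (2,6), (3,6)

α = atan 0.2 = 11.31°;  2α = 22.62°
n_0 = (+0.6315, -0.7754)
n_1 = (+0.9920, -0.1261)
n_2 = (+0.7433, +0.6690)
n_3 = (+0.3274, +0.9449)
n_4 = (-0.1442, +0.9896)
n_5 = (-0.7959, +0.6054)
n_6 = (-0.4412, -0.8974)
  (0,1): δ = 136.40°  ·
  (0,2): δ = 87.17°  ·
  (0,3): δ = 58.27°  ·
  (0,4): δ = 30.87°  ·
  (0,5): δ = 13.58°  ✓
  (0,6): δ = 114.66°  ·
  (1,2): δ = 130.77°  ·
  (1,3): δ = 101.87°  ·
  (1,4): δ = 74.47°  ·
  (1,5): δ = 30.02°  ·
  (1,6): δ = 71.06°  ·
  (2,3): δ = 151.10°  ·
  (2,4): δ = 123.70°  ·
  (2,5): δ = 79.25°  ·
  (2,6): δ = 21.84°  ✓
  (3,4): δ = 152.60°  ·
  (3,5): δ = 108.15°  ·
  (3,6): δ = 7.06°  ✓
  (4,5): δ = 135.55°  ·
  (4,6): δ = 34.47°  ·
  (5,6): δ = 78.92°  ·
antipodal pairs: 3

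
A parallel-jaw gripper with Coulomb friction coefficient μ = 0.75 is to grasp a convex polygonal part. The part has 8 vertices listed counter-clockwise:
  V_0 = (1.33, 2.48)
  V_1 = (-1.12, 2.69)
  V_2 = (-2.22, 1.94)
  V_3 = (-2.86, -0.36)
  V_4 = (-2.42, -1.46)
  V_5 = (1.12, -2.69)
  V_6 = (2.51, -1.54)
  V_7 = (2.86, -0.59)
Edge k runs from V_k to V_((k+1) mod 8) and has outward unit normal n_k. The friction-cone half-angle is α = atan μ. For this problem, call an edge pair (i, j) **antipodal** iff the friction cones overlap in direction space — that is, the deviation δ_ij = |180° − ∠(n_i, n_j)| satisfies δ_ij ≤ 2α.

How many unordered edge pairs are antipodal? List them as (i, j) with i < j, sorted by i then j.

α = atan 0.75 = 36.87°;  2α = 73.74°
n_0 = (+0.0854, +0.9963)
n_1 = (-0.5633, +0.8262)
n_2 = (-0.9634, +0.2681)
n_3 = (-0.9285, -0.3714)
n_4 = (-0.3282, -0.9446)
n_5 = (+0.6375, -0.7705)
n_6 = (+0.9383, -0.3457)
n_7 = (+0.8950, +0.4460)
  (0,1): δ = 140.81°  ·
  (0,2): δ = 100.65°  ·
  (0,3): δ = 63.30°  ✓
  (0,4): δ = 14.26°  ✓
  (0,5): δ = 44.50°  ✓
  (0,6): δ = 74.67°  ·
  (0,7): δ = 121.39°  ·
  (1,2): δ = 139.84°  ·
  (1,3): δ = 102.49°  ·
  (1,4): δ = 53.45°  ✓
  (1,5): δ = 5.32°  ✓
  (1,6): δ = 35.49°  ✓
  (1,7): δ = 82.20°  ·
  (2,3): δ = 142.65°  ·
  (2,4): δ = 93.61°  ·
  (2,5): δ = 34.85°  ✓
  (2,6): δ = 4.68°  ✓
  (2,7): δ = 42.04°  ✓
  (3,4): δ = 130.96°  ·
  (3,5): δ = 72.20°  ✓
  (3,6): δ = 42.03°  ✓
  (3,7): δ = 4.69°  ✓
  (4,5): δ = 121.24°  ·
  (4,6): δ = 91.06°  ·
  (4,7): δ = 44.35°  ✓
  (5,6): δ = 149.83°  ·
  (5,7): δ = 103.11°  ·
  (6,7): δ = 133.28°  ·
antipodal pairs: 13

count = 13; pairs: (0,3), (0,4), (0,5), (1,4), (1,5), (1,6), (2,5), (2,6), (2,7), (3,5), (3,6), (3,7), (4,7)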